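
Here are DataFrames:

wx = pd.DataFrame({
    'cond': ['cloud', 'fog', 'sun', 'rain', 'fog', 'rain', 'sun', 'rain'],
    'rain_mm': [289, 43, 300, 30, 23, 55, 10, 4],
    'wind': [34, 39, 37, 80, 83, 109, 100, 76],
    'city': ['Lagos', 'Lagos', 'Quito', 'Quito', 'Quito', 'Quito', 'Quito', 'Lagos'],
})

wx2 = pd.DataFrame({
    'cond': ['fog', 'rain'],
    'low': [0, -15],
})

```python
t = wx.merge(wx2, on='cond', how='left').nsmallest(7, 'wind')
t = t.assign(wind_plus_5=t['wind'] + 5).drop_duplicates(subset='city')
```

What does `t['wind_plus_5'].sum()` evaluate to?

merge on 'cond' (how='left') → 8 rows:
    cond  rain_mm  wind   city   low
0  cloud      289    34  Lagos   NaN
1    fog       43    39  Lagos   0.0
2    sun      300    37  Quito   NaN
3   rain       30    80  Quito -15.0
4    fog       23    83  Quito   0.0
5   rain       55   109  Quito -15.0
6    sun       10   100  Quito   NaN
7   rain        4    76  Lagos -15.0
take 7 rows with smallest wind:
    cond  rain_mm  wind   city   low
0  cloud      289    34  Lagos   NaN
2    sun      300    37  Quito   NaN
1    fog       43    39  Lagos   0.0
7   rain        4    76  Lagos -15.0
3   rain       30    80  Quito -15.0
4    fog       23    83  Quito   0.0
6    sun       10   100  Quito   NaN
add column wind_plus_5 = t['wind'] + 5:
    cond  rain_mm  wind   city   low  wind_plus_5
0  cloud      289    34  Lagos   NaN           39
2    sun      300    37  Quito   NaN           42
1    fog       43    39  Lagos   0.0           44
7   rain        4    76  Lagos -15.0           81
3   rain       30    80  Quito -15.0           85
4    fog       23    83  Quito   0.0           88
6    sun       10   100  Quito   NaN          105
drop duplicate city (keep=first):
    cond  rain_mm  wind   city  low  wind_plus_5
0  cloud      289    34  Lagos  NaN           39
2    sun      300    37  Quito  NaN           42
Reading off the sum of column 'wind_plus_5', we get 81.

81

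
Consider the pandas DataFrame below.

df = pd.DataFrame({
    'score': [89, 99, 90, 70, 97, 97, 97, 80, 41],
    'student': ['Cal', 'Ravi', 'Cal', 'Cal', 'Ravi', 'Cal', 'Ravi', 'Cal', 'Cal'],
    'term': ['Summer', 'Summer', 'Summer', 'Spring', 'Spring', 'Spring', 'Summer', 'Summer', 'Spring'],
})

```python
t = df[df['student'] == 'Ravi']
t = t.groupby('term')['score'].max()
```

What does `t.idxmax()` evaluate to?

Summer

filter rows where student == 'Ravi':
   score student    term
1     99    Ravi  Summer
4     97    Ravi  Spring
6     97    Ravi  Summer
group by term, max of score:
term
Spring    97
Summer    99
Name: score, dtype: int64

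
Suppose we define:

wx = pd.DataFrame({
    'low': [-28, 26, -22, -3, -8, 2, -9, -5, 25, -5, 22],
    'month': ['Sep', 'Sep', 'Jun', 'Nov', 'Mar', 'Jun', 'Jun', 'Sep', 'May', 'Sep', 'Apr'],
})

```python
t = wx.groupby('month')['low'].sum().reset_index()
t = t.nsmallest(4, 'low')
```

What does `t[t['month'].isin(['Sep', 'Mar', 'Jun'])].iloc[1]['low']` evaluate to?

-12

group by month, sum of low:
month
Apr    22
Jun   -29
Mar    -8
May    25
Nov    -3
Sep   -12
Name: low, dtype: int64
reset_index():
  month  low
0   Apr   22
1   Jun  -29
2   Mar   -8
3   May   25
4   Nov   -3
5   Sep  -12
take 4 rows with smallest low:
  month  low
1   Jun  -29
5   Sep  -12
2   Mar   -8
4   Nov   -3
filter rows where month in ['Sep', 'Mar', 'Jun']:
  month  low
1   Jun  -29
5   Sep  -12
2   Mar   -8
Then the value at position 1, column 'low': -12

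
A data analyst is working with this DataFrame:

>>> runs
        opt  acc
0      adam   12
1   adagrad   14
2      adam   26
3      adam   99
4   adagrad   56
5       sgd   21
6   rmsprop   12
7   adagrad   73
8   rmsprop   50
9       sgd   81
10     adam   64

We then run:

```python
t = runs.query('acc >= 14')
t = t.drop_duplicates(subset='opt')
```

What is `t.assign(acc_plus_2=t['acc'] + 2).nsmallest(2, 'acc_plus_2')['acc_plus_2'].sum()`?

filter rows where acc >= 14:
        opt  acc
1   adagrad   14
2      adam   26
3      adam   99
4   adagrad   56
5       sgd   21
7   adagrad   73
8   rmsprop   50
9       sgd   81
10     adam   64
drop duplicate opt (keep=first):
       opt  acc
1  adagrad   14
2     adam   26
5      sgd   21
8  rmsprop   50
add column acc_plus_2 = t['acc'] + 2:
       opt  acc  acc_plus_2
1  adagrad   14          16
2     adam   26          28
5      sgd   21          23
8  rmsprop   50          52
take 2 rows with smallest acc_plus_2:
       opt  acc  acc_plus_2
1  adagrad   14          16
5      sgd   21          23

39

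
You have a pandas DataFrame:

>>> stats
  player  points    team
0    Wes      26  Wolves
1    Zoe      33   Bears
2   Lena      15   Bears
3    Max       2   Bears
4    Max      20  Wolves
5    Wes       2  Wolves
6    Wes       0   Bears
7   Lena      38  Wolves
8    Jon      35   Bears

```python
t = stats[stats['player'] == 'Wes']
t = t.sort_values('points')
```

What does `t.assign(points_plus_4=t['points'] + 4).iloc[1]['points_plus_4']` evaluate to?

filter rows where player == 'Wes':
  player  points    team
0    Wes      26  Wolves
5    Wes       2  Wolves
6    Wes       0   Bears
sort by points:
  player  points    team
6    Wes       0   Bears
5    Wes       2  Wolves
0    Wes      26  Wolves
add column points_plus_4 = t['points'] + 4:
  player  points    team  points_plus_4
6    Wes       0   Bears              4
5    Wes       2  Wolves              6
0    Wes      26  Wolves             30

6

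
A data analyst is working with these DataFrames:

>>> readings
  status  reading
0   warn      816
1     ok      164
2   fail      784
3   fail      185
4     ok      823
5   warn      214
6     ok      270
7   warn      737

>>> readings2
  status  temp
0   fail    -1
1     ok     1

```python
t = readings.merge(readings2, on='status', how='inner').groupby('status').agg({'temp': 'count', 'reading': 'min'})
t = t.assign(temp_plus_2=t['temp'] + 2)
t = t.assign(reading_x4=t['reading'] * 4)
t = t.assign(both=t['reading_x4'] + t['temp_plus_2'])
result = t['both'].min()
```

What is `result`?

merge on 'status' (how='inner') → 5 rows:
  status  reading  temp
0     ok      164     1
1   fail      784    -1
2   fail      185    -1
3     ok      823     1
4     ok      270     1
group by status: count(temp), min(reading):
        temp  reading
status               
fail       2      185
ok         3      164
add column temp_plus_2 = t['temp'] + 2:
        temp  reading  temp_plus_2
status                            
fail       2      185            4
ok         3      164            5
add column reading_x4 = t['reading'] * 4:
        temp  reading  temp_plus_2  reading_x4
status                                        
fail       2      185            4         740
ok         3      164            5         656
add column both = t['reading_x4'] + t['temp_plus_2']:
        temp  reading  temp_plus_2  reading_x4  both
status                                              
fail       2      185            4         740   744
ok         3      164            5         656   661
So min() = 661.

661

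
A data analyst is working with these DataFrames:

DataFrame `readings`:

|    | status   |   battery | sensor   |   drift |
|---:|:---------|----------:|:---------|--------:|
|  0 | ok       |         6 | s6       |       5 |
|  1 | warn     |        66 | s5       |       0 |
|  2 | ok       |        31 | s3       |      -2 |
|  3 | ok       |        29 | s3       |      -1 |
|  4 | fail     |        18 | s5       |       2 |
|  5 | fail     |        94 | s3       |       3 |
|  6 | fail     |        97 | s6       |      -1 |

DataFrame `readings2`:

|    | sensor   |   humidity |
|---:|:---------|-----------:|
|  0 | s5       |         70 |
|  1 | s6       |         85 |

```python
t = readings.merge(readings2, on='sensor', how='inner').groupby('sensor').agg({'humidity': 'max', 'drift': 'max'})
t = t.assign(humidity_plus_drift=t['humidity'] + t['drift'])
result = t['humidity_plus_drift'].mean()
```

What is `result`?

81.0

merge on 'sensor' (how='inner') → 4 rows:
  status  battery sensor  drift  humidity
0     ok        6     s6      5        85
1   warn       66     s5      0        70
2   fail       18     s5      2        70
3   fail       97     s6     -1        85
group by sensor: max(humidity), max(drift):
        humidity  drift
sensor                 
s5            70      2
s6            85      5
add column humidity_plus_drift = t['humidity'] + t['drift']:
        humidity  drift  humidity_plus_drift
sensor                                      
s5            70      2                   72
s6            85      5                   90
Hence 81.0.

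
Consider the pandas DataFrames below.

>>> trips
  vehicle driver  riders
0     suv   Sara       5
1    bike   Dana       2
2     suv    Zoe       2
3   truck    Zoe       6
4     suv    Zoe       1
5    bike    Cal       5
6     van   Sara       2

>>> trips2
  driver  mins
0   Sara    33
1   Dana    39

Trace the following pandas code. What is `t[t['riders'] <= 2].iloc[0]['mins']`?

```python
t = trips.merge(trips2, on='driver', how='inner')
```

39

merge on 'driver' (how='inner') → 3 rows:
  vehicle driver  riders  mins
0     suv   Sara       5    33
1    bike   Dana       2    39
2     van   Sara       2    33
filter rows where riders <= 2:
  vehicle driver  riders  mins
1    bike   Dana       2    39
2     van   Sara       2    33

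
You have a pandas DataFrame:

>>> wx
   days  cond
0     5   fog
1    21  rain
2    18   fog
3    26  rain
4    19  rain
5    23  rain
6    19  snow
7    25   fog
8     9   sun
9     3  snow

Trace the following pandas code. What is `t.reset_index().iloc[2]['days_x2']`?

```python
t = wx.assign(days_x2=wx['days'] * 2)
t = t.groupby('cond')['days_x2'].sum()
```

44

add column days_x2 = wx['days'] * 2:
   days  cond  days_x2
0     5   fog       10
1    21  rain       42
2    18   fog       36
3    26  rain       52
4    19  rain       38
5    23  rain       46
6    19  snow       38
7    25   fog       50
8     9   sun       18
9     3  snow        6
group by cond, sum of days_x2:
cond
fog      96
rain    178
snow     44
sun      18
Name: days_x2, dtype: int64
reset_index():
   cond  days_x2
0   fog       96
1  rain      178
2  snow       44
3   sun       18
Then the value at position 2, column 'days_x2': 44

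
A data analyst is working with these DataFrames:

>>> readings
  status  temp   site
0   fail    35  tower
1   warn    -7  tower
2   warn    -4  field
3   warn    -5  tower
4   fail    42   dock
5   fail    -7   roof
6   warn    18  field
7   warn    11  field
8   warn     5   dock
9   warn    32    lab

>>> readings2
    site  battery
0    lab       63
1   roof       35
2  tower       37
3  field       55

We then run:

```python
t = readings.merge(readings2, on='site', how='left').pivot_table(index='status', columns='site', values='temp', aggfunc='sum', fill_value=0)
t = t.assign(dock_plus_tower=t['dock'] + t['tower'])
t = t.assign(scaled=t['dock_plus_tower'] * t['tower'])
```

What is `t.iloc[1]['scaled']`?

merge on 'site' (how='left') → 10 rows:
  status  temp   site  battery
0   fail    35  tower     37.0
1   warn    -7  tower     37.0
2   warn    -4  field     55.0
3   warn    -5  tower     37.0
4   fail    42   dock      NaN
5   fail    -7   roof     35.0
6   warn    18  field     55.0
7   warn    11  field     55.0
8   warn     5   dock      NaN
9   warn    32    lab     63.0
pivot: rows=status, cols=site, sum(temp):
site    dock  field  lab  roof  tower
status                               
fail      42      0    0    -7     35
warn       5     25   32     0    -12
add column dock_plus_tower = t['dock'] + t['tower']:
site    dock  field  lab  roof  tower  dock_plus_tower
status                                                
fail      42      0    0    -7     35               77
warn       5     25   32     0    -12               -7
add column scaled = t['dock_plus_tower'] * t['tower']:
site    dock  field  lab  roof  tower  dock_plus_tower  scaled
status                                                        
fail      42      0    0    -7     35               77    2695
warn       5     25   32     0    -12               -7      84
Then the value at position 1, column 'scaled': 84

84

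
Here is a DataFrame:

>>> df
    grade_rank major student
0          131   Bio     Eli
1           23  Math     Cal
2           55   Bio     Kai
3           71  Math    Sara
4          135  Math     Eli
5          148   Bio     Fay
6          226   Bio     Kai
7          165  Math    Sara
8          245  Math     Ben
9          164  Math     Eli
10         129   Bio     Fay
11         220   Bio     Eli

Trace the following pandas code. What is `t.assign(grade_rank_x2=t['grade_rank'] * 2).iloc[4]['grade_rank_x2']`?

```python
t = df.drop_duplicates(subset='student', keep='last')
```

drop duplicate student (keep=last):
    grade_rank major student
1           23  Math     Cal
6          226   Bio     Kai
7          165  Math    Sara
8          245  Math     Ben
10         129   Bio     Fay
11         220   Bio     Eli
add column grade_rank_x2 = t['grade_rank'] * 2:
    grade_rank major student  grade_rank_x2
1           23  Math     Cal             46
6          226   Bio     Kai            452
7          165  Math    Sara            330
8          245  Math     Ben            490
10         129   Bio     Fay            258
11         220   Bio     Eli            440
So iloc[4]['grade_rank_x2'] = 258.

258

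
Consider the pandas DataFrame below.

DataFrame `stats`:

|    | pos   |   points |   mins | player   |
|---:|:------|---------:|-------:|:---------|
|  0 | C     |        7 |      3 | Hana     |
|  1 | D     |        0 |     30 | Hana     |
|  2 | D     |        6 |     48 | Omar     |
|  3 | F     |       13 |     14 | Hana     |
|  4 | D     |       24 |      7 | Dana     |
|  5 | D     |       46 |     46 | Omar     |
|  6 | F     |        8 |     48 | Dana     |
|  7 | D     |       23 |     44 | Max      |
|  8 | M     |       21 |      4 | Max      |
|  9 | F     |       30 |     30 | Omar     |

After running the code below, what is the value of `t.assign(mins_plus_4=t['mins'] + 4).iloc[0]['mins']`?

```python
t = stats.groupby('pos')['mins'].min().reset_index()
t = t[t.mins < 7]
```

group by pos, min of mins:
pos
C     3
D     7
F    14
M     4
Name: mins, dtype: int64
reset_index():
  pos  mins
0   C     3
1   D     7
2   F    14
3   M     4
filter rows where mins < 7:
  pos  mins
0   C     3
3   M     4
add column mins_plus_4 = t['mins'] + 4:
  pos  mins  mins_plus_4
0   C     3            7
3   M     4            8
The value at position 0, column 'mins' is 3.

3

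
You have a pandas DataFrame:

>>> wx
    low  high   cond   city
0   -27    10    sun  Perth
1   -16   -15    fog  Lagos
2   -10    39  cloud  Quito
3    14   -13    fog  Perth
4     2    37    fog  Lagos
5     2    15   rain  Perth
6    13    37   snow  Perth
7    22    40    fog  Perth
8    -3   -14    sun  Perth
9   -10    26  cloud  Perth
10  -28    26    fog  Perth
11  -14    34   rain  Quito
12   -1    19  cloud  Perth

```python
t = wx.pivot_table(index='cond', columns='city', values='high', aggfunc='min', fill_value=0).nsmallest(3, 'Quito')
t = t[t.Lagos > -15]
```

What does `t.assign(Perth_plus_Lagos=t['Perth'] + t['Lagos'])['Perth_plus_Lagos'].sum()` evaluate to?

pivot: rows=cond, cols=city, min(high):
city   Lagos  Perth  Quito
cond                      
cloud      0     19     39
fog      -15    -13      0
rain       0     15     34
snow       0     37      0
sun        0    -14      0
take 3 rows with smallest Quito:
city  Lagos  Perth  Quito
cond                     
fog     -15    -13      0
snow      0     37      0
sun       0    -14      0
filter rows where Lagos > -15:
city  Lagos  Perth  Quito
cond                     
snow      0     37      0
sun       0    -14      0
add column Perth_plus_Lagos = t['Perth'] + t['Lagos']:
city  Lagos  Perth  Quito  Perth_plus_Lagos
cond                                       
snow      0     37      0                37
sun       0    -14      0               -14
sum of column 'Perth_plus_Lagos' → 23

23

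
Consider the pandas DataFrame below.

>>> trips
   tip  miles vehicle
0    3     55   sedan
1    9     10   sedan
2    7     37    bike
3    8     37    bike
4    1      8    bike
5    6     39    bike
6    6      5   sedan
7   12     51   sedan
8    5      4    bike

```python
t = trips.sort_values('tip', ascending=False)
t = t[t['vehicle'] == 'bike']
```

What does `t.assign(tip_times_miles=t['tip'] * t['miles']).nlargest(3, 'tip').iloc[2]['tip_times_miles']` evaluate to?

234

sort by tip descending:
   tip  miles vehicle
7   12     51   sedan
1    9     10   sedan
3    8     37    bike
2    7     37    bike
5    6     39    bike
6    6      5   sedan
8    5      4    bike
0    3     55   sedan
4    1      8    bike
filter rows where vehicle == 'bike':
   tip  miles vehicle
3    8     37    bike
2    7     37    bike
5    6     39    bike
8    5      4    bike
4    1      8    bike
add column tip_times_miles = t['tip'] * t['miles']:
   tip  miles vehicle  tip_times_miles
3    8     37    bike              296
2    7     37    bike              259
5    6     39    bike              234
8    5      4    bike               20
4    1      8    bike                8
take 3 rows with largest tip:
   tip  miles vehicle  tip_times_miles
3    8     37    bike              296
2    7     37    bike              259
5    6     39    bike              234
Then the value at position 2, column 'tip_times_miles': 234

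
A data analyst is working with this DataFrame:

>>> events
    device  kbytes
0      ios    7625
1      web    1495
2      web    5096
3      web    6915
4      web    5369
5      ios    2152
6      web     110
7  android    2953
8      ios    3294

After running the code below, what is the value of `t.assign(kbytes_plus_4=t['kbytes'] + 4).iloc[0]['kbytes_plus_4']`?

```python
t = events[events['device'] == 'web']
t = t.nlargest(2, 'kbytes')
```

6919

filter rows where device == 'web':
  device  kbytes
1    web    1495
2    web    5096
3    web    6915
4    web    5369
6    web     110
take 2 rows with largest kbytes:
  device  kbytes
3    web    6915
4    web    5369
add column kbytes_plus_4 = t['kbytes'] + 4:
  device  kbytes  kbytes_plus_4
3    web    6915           6919
4    web    5369           5373
Reading off the value at position 0, column 'kbytes_plus_4', we get 6919.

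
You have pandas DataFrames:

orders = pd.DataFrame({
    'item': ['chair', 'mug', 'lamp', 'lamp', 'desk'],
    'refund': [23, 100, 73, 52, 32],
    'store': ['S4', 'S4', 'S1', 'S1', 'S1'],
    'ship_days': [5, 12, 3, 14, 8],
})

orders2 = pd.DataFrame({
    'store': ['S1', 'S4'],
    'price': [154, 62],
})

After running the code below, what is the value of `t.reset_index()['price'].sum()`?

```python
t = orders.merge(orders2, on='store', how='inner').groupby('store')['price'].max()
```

merge on 'store' (how='inner') → 5 rows:
    item  refund store  ship_days  price
0  chair      23    S4          5     62
1    mug     100    S4         12     62
2   lamp      73    S1          3    154
3   lamp      52    S1         14    154
4   desk      32    S1          8    154
group by store, max of price:
store
S1    154
S4     62
Name: price, dtype: int64
reset_index():
  store  price
0    S1    154
1    S4     62

216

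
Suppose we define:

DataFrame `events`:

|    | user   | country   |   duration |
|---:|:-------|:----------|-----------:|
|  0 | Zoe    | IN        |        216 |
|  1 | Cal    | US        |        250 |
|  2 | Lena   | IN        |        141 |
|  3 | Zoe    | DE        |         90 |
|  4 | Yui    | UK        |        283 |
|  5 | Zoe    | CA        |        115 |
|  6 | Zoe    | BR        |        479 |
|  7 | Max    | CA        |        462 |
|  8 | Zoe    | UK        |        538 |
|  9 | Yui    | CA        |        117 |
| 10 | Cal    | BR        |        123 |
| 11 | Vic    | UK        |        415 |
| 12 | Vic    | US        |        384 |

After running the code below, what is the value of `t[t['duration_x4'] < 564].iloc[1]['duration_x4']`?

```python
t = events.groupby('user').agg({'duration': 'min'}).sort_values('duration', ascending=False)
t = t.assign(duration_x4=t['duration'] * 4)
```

group by user, min of duration:
      duration
user          
Cal        123
Lena       141
Max        462
Vic        384
Yui        117
Zoe         90
sort by duration descending:
      duration
user          
Max        462
Vic        384
Lena       141
Cal        123
Yui        117
Zoe         90
add column duration_x4 = t['duration'] * 4:
      duration  duration_x4
user                       
Max        462         1848
Vic        384         1536
Lena       141          564
Cal        123          492
Yui        117          468
Zoe         90          360
filter rows where duration_x4 < 564:
      duration  duration_x4
user                       
Cal        123          492
Yui        117          468
Zoe         90          360

468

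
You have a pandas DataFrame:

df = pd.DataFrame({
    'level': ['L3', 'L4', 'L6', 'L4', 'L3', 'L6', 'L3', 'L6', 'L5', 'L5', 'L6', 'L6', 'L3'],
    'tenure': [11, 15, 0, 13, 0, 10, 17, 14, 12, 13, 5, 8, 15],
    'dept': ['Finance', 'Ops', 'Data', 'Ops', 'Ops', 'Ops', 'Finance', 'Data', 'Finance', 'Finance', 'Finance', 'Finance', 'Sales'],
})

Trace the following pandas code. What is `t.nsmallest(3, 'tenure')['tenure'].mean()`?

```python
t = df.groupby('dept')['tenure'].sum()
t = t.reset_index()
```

group by dept, sum of tenure:
dept
Data       14
Finance    66
Ops        38
Sales      15
Name: tenure, dtype: int64
reset_index():
      dept  tenure
0     Data      14
1  Finance      66
2      Ops      38
3    Sales      15
take 3 rows with smallest tenure:
    dept  tenure
0   Data      14
3  Sales      15
2    Ops      38

22.3333333333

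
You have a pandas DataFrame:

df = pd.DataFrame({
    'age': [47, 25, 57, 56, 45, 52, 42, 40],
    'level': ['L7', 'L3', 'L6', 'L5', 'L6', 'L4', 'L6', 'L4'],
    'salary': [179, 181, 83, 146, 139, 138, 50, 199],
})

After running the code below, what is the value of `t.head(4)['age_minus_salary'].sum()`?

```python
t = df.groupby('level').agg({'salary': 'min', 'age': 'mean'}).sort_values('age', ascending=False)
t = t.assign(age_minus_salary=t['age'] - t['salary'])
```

-316.0

group by level: min(salary), mean(age):
       salary   age
level              
L3        181  25.0
L4        138  46.0
L5        146  56.0
L6         50  48.0
L7        179  47.0
sort by age descending:
       salary   age
level              
L5        146  56.0
L6         50  48.0
L7        179  47.0
L4        138  46.0
L3        181  25.0
add column age_minus_salary = t['age'] - t['salary']:
       salary   age  age_minus_salary
level                                
L5        146  56.0             -90.0
L6         50  48.0              -2.0
L7        179  47.0            -132.0
L4        138  46.0             -92.0
L3        181  25.0            -156.0
take first 4 rows:
       salary   age  age_minus_salary
level                                
L5        146  56.0             -90.0
L6         50  48.0              -2.0
L7        179  47.0            -132.0
L4        138  46.0             -92.0
Finally, sum of column 'age_minus_salary' = -316.0.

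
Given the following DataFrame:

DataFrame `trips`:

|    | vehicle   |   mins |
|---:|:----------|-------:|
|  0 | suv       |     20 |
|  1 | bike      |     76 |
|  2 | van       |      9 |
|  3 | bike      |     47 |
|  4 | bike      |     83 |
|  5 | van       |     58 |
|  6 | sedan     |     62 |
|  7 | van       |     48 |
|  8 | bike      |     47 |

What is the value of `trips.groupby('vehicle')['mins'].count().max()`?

4

group by vehicle, count of mins:
vehicle
bike     4
sedan    1
suv      1
van      3
Name: mins, dtype: int64
Taking the max of the resulting series gives 4.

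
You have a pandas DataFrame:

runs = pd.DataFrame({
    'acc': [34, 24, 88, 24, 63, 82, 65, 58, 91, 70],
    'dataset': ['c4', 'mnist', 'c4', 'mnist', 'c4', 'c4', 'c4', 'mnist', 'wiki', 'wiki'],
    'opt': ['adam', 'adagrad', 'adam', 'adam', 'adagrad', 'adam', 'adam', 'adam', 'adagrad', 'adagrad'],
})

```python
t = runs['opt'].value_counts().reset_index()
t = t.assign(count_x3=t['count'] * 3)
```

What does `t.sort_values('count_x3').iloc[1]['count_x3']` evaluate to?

value_counts of opt:
opt
adam       6
adagrad    4
Name: count, dtype: int64
reset_index():
       opt  count
0     adam      6
1  adagrad      4
add column count_x3 = t['count'] * 3:
       opt  count  count_x3
0     adam      6        18
1  adagrad      4        12
sort by count_x3:
       opt  count  count_x3
1  adagrad      4        12
0     adam      6        18
Hence 18.

18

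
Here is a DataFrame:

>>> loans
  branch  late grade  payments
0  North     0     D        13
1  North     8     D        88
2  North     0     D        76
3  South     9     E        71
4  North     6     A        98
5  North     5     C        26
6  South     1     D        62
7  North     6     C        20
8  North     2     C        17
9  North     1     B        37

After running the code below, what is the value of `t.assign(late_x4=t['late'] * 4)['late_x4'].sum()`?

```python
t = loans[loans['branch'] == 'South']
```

filter rows where branch == 'South':
  branch  late grade  payments
3  South     9     E        71
6  South     1     D        62
add column late_x4 = t['late'] * 4:
  branch  late grade  payments  late_x4
3  South     9     E        71       36
6  South     1     D        62        4
So sum() = 40.

40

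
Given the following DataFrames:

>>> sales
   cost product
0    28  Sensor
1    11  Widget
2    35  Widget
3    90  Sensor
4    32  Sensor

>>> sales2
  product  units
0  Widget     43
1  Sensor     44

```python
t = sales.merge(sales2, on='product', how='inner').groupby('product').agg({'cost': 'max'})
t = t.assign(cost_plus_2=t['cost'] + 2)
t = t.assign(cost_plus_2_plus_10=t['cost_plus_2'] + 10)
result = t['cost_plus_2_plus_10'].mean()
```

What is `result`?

merge on 'product' (how='inner') → 5 rows:
   cost product  units
0    28  Sensor     44
1    11  Widget     43
2    35  Widget     43
3    90  Sensor     44
4    32  Sensor     44
group by product, max of cost:
         cost
product      
Sensor     90
Widget     35
add column cost_plus_2 = t['cost'] + 2:
         cost  cost_plus_2
product                   
Sensor     90           92
Widget     35           37
add column cost_plus_2_plus_10 = t['cost_plus_2'] + 10:
         cost  cost_plus_2  cost_plus_2_plus_10
product                                        
Sensor     90           92                  102
Widget     35           37                   47
Hence 74.5.

74.5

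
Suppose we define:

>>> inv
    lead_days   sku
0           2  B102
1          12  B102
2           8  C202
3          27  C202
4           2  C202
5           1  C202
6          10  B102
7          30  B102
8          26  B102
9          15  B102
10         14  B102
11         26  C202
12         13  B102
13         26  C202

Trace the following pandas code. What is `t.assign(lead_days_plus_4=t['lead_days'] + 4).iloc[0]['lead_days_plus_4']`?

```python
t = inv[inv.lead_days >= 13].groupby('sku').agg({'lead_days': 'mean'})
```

23.6

filter rows where lead_days >= 13:
    lead_days   sku
3          27  C202
7          30  B102
8          26  B102
9          15  B102
10         14  B102
11         26  C202
12         13  B102
13         26  C202
group by sku, mean of lead_days:
      lead_days
sku            
B102  19.600000
C202  26.333333
add column lead_days_plus_4 = t['lead_days'] + 4:
      lead_days  lead_days_plus_4
sku                              
B102  19.600000         23.600000
C202  26.333333         30.333333
Then the value at position 0, column 'lead_days_plus_4': 23.6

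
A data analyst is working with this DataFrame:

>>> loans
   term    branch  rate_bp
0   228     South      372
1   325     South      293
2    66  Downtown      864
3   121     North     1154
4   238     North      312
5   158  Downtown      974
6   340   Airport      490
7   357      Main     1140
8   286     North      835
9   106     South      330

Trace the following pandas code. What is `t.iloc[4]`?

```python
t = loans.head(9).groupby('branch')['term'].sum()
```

553

take first 9 rows:
   term    branch  rate_bp
0   228     South      372
1   325     South      293
2    66  Downtown      864
3   121     North     1154
4   238     North      312
5   158  Downtown      974
6   340   Airport      490
7   357      Main     1140
8   286     North      835
group by branch, sum of term:
branch
Airport     340
Downtown    224
Main        357
North       645
South       553
Name: term, dtype: int64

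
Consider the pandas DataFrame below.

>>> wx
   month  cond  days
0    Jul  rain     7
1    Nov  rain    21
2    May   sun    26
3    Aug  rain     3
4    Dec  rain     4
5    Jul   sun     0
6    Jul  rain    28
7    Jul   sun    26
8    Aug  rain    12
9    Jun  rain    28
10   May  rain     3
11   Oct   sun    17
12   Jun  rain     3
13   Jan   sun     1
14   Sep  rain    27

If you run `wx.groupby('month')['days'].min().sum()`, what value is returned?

group by month, min of days:
month
Aug     3
Dec     4
Jan     1
Jul     0
Jun     3
May     3
Nov    21
Oct    17
Sep    27
Name: days, dtype: int64
Hence 79.

79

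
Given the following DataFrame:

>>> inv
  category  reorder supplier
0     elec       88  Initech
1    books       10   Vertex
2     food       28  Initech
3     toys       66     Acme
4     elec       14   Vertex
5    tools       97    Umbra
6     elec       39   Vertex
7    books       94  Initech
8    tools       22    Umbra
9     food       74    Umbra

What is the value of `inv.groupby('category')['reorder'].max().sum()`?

group by category, max of reorder:
category
books    94
elec     88
food     74
tools    97
toys     66
Name: reorder, dtype: int64

419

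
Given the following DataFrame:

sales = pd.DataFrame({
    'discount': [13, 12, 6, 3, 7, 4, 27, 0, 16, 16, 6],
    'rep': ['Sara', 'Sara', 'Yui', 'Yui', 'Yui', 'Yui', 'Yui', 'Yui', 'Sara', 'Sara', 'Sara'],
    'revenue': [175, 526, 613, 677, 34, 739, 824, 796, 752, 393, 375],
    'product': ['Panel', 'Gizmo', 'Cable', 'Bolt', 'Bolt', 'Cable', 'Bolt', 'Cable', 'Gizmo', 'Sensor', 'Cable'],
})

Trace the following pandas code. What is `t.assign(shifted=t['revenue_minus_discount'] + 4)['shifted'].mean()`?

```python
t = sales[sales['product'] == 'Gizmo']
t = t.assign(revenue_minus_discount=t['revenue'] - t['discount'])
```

629.0

filter rows where product == 'Gizmo':
   discount   rep  revenue product
1        12  Sara      526   Gizmo
8        16  Sara      752   Gizmo
add column revenue_minus_discount = t['revenue'] - t['discount']:
   discount   rep  revenue product  revenue_minus_discount
1        12  Sara      526   Gizmo                     514
8        16  Sara      752   Gizmo                     736
add column shifted = t['revenue_minus_discount'] + 4:
   discount   rep  revenue product  revenue_minus_discount  shifted
1        12  Sara      526   Gizmo                     514      518
8        16  Sara      752   Gizmo                     736      740
Reading off the mean of column 'shifted', we get 629.0.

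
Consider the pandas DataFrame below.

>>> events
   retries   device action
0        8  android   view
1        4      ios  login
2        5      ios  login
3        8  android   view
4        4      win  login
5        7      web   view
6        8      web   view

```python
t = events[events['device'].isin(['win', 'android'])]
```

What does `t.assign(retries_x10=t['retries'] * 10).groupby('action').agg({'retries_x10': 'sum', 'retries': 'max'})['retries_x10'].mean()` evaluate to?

100.0

filter rows where device in ['win', 'android']:
   retries   device action
0        8  android   view
3        8  android   view
4        4      win  login
add column retries_x10 = t['retries'] * 10:
   retries   device action  retries_x10
0        8  android   view           80
3        8  android   view           80
4        4      win  login           40
group by action: sum(retries_x10), max(retries):
        retries_x10  retries
action                      
login            40        4
view            160        8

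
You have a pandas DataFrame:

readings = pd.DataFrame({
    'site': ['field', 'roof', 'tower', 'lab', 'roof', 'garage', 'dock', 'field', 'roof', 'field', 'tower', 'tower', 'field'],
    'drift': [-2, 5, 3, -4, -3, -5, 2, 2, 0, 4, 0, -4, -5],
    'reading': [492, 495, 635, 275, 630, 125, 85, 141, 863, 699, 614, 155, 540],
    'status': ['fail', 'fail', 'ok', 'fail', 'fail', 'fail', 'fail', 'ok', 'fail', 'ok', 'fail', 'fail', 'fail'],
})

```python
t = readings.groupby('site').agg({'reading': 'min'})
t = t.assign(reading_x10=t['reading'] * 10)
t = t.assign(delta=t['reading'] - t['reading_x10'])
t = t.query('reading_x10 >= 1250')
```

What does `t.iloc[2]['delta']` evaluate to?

group by site, min of reading:
        reading
site           
dock         85
field       141
garage      125
lab         275
roof        495
tower       155
add column reading_x10 = t['reading'] * 10:
        reading  reading_x10
site                        
dock         85          850
field       141         1410
garage      125         1250
lab         275         2750
roof        495         4950
tower       155         1550
add column delta = t['reading'] - t['reading_x10']:
        reading  reading_x10  delta
site                               
dock         85          850   -765
field       141         1410  -1269
garage      125         1250  -1125
lab         275         2750  -2475
roof        495         4950  -4455
tower       155         1550  -1395
filter rows where reading_x10 >= 1250:
        reading  reading_x10  delta
site                               
field       141         1410  -1269
garage      125         1250  -1125
lab         275         2750  -2475
roof        495         4950  -4455
tower       155         1550  -1395
Then the value at position 2, column 'delta': -2475

-2475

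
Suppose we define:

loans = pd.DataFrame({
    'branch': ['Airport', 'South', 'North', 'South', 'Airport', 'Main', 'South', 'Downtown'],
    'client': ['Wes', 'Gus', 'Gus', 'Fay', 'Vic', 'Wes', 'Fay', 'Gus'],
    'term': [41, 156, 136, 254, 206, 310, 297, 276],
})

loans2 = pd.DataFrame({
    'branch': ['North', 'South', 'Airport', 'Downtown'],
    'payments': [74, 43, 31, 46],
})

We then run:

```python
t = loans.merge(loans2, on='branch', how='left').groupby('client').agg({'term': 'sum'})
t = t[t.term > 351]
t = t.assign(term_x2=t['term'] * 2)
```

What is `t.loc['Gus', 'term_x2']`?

merge on 'branch' (how='left') → 8 rows:
     branch client  term  payments
0   Airport    Wes    41      31.0
1     South    Gus   156      43.0
2     North    Gus   136      74.0
3     South    Fay   254      43.0
4   Airport    Vic   206      31.0
5      Main    Wes   310       NaN
6     South    Fay   297      43.0
7  Downtown    Gus   276      46.0
group by client, sum of term:
        term
client      
Fay      551
Gus      568
Vic      206
Wes      351
filter rows where term > 351:
        term
client      
Fay      551
Gus      568
add column term_x2 = t['term'] * 2:
        term  term_x2
client               
Fay      551     1102
Gus      568     1136
So loc['Gus', 'term_x2'] = 1136.

1136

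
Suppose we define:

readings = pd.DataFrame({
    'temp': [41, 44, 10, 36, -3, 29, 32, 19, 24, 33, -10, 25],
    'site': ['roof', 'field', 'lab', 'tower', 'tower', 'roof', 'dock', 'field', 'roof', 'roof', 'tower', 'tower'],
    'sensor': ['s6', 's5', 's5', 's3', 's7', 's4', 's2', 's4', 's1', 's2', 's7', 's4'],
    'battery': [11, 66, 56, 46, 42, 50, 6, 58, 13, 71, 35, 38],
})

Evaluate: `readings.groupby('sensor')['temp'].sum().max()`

group by sensor, sum of temp:
sensor
s1    24
s2    65
s3    36
s4    73
s5    54
s6    41
s7   -13
Name: temp, dtype: int64
Finally, max of the resulting series = 73.

73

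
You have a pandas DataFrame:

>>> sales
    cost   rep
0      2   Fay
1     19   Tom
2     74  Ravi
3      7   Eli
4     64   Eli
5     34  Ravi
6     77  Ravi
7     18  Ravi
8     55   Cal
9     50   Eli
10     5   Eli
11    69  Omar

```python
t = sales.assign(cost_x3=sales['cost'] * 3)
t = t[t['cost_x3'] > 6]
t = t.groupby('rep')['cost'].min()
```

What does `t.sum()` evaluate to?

add column cost_x3 = sales['cost'] * 3:
    cost   rep  cost_x3
0      2   Fay        6
1     19   Tom       57
2     74  Ravi      222
3      7   Eli       21
4     64   Eli      192
5     34  Ravi      102
6     77  Ravi      231
7     18  Ravi       54
8     55   Cal      165
9     50   Eli      150
10     5   Eli       15
11    69  Omar      207
filter rows where cost_x3 > 6:
    cost   rep  cost_x3
1     19   Tom       57
2     74  Ravi      222
3      7   Eli       21
4     64   Eli      192
5     34  Ravi      102
6     77  Ravi      231
7     18  Ravi       54
8     55   Cal      165
9     50   Eli      150
10     5   Eli       15
11    69  Omar      207
group by rep, min of cost:
rep
Cal     55
Eli      5
Omar    69
Ravi    18
Tom     19
Name: cost, dtype: int64
Then the sum of the resulting series: 166

166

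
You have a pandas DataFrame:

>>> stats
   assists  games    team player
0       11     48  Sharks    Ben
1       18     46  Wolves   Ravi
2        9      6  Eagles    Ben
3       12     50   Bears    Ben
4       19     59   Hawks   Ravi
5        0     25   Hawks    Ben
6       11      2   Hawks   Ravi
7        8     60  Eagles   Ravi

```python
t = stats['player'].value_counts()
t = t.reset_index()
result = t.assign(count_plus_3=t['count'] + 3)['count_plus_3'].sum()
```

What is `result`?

value_counts of player:
player
Ben     4
Ravi    4
Name: count, dtype: int64
reset_index():
  player  count
0    Ben      4
1   Ravi      4
add column count_plus_3 = t['count'] + 3:
  player  count  count_plus_3
0    Ben      4             7
1   Ravi      4             7

14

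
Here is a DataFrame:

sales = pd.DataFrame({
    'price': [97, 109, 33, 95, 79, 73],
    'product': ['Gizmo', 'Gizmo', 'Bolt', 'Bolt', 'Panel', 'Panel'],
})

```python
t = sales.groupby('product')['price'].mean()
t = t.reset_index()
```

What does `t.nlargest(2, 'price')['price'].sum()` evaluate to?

179.0

group by product, mean of price:
product
Bolt      64.0
Gizmo    103.0
Panel     76.0
Name: price, dtype: float64
reset_index():
  product  price
0    Bolt   64.0
1   Gizmo  103.0
2   Panel   76.0
take 2 rows with largest price:
  product  price
1   Gizmo  103.0
2   Panel   76.0
Then the sum of column 'price': 179.0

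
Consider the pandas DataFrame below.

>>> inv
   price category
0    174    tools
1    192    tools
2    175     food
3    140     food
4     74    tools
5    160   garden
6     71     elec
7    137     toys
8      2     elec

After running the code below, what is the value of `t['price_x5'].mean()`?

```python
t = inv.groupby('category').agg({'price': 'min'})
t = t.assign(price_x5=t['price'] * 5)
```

513.0

group by category, min of price:
          price
category       
elec          2
food        140
garden      160
tools        74
toys        137
add column price_x5 = t['price'] * 5:
          price  price_x5
category                 
elec          2        10
food        140       700
garden      160       800
tools        74       370
toys        137       685
Then the mean of column 'price_x5': 513.0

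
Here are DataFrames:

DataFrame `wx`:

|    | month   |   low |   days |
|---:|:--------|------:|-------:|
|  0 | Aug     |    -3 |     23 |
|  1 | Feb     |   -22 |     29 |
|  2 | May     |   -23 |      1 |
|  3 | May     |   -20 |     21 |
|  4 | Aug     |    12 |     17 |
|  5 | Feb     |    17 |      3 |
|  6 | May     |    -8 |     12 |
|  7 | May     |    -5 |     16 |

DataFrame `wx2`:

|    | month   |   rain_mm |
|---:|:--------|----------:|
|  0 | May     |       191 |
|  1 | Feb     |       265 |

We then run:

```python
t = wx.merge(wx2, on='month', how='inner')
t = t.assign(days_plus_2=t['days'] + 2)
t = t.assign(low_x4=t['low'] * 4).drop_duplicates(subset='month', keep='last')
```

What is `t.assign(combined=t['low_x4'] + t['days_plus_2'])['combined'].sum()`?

merge on 'month' (how='inner') → 6 rows:
  month  low  days  rain_mm
0   Feb  -22    29      265
1   May  -23     1      191
2   May  -20    21      191
3   Feb   17     3      265
4   May   -8    12      191
5   May   -5    16      191
add column days_plus_2 = t['days'] + 2:
  month  low  days  rain_mm  days_plus_2
0   Feb  -22    29      265           31
1   May  -23     1      191            3
2   May  -20    21      191           23
3   Feb   17     3      265            5
4   May   -8    12      191           14
5   May   -5    16      191           18
add column low_x4 = t['low'] * 4:
  month  low  days  rain_mm  days_plus_2  low_x4
0   Feb  -22    29      265           31     -88
1   May  -23     1      191            3     -92
2   May  -20    21      191           23     -80
3   Feb   17     3      265            5      68
4   May   -8    12      191           14     -32
5   May   -5    16      191           18     -20
drop duplicate month (keep=last):
  month  low  days  rain_mm  days_plus_2  low_x4
3   Feb   17     3      265            5      68
5   May   -5    16      191           18     -20
add column combined = t['low_x4'] + t['days_plus_2']:
  month  low  days  rain_mm  days_plus_2  low_x4  combined
3   Feb   17     3      265            5      68        73
5   May   -5    16      191           18     -20        -2
The sum of column 'combined' is 71.

71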